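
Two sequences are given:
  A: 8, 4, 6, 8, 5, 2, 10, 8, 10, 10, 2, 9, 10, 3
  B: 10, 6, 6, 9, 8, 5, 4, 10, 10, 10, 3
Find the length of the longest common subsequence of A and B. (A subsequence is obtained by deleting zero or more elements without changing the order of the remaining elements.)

Backtracking the LCS table gives one alignment: 6 (A3,B3) → 8 (A4,B5) → 5 (A5,B6) → 10 (A9,B8) → 10 (A10,B9) → 10 (A13,B10) → 3 (A14,B11).
So the longest common subsequence has length 7.

7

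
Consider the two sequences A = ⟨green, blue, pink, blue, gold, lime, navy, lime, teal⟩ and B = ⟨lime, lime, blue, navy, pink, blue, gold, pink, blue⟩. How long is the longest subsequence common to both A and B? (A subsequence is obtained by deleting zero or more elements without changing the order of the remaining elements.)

4

Backtracking the LCS table gives one alignment: blue (A2,B3) → pink (A3,B5) → blue (A4,B6) → gold (A5,B7).
So the longest common subsequence has length 4.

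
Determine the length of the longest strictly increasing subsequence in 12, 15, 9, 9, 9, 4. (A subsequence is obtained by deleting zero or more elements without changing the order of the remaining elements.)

2

Let dp[i] be the longest increasing subsequence ending at position i. Then dp = [1, 2, 1, 1, 1, 1].
The maximum is 2; one witness is 12, 15 at positions 1,2.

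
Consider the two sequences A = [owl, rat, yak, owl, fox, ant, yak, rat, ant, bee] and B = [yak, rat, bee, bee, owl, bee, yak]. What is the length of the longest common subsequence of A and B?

Backtracking the LCS table gives one alignment: rat (A2,B2) → owl (A4,B5) → yak (A7,B7).
So the longest common subsequence has length 3.

3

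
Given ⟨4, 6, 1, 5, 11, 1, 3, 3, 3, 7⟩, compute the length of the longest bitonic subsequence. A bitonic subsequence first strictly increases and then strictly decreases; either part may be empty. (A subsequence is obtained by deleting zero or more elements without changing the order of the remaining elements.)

4

Let inc[i] be the LIS ending at i and dec[i] the longest strictly decreasing subsequence starting at i. inc = [1, 2, 1, 2, 3, 1, 2, 2, 2, 3], dec = [2, 3, 1, 2, 2, 1, 1, 1, 1, 1].
max_i inc[i]+dec[i]−1 = 4, with one witness 4, 6, 5, 3.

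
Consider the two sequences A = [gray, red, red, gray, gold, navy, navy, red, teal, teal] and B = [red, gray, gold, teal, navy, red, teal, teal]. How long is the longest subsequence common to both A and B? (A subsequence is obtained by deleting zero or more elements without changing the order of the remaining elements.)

Backtracking the LCS table gives one alignment: red (A3,B1) → gray (A4,B2) → gold (A5,B3) → navy (A7,B5) → red (A8,B6) → teal (A9,B7) → teal (A10,B8).
So the longest common subsequence has length 7.

7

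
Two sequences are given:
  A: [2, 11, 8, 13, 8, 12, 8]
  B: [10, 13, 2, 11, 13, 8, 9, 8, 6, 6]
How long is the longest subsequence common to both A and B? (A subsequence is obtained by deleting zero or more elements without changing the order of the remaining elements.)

5

Backtracking the LCS table gives one alignment: 2 (A1,B3) → 11 (A2,B4) → 13 (A4,B5) → 8 (A5,B6) → 8 (A7,B8).
So the longest common subsequence has length 5.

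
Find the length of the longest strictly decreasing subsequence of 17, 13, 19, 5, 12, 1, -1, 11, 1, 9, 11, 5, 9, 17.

Scanning left to right, the best length ending at each element is: 17→1, 13→2, 19→1, 5→3, 12→3, 1→4, -1→5, 11→4, 1→5, 9→5, 11→4, 5→6, 9→5, 17→2.
So the longest decreasing subsequence has length 6, e.g. 17, 13, 12, 11, 9, 5.

6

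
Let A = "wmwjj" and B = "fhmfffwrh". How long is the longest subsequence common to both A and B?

2

A longest common subsequence is mw (length 2); the LCS DP confirms no longer common subsequence exists.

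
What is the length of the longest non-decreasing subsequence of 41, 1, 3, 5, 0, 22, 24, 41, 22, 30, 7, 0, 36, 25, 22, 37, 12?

One longest non-decreasing subsequence is 1, 3, 5, 22, 24, 30, 36, 37 (positions 2,3,4,6,7,10,13,16), of length 8; no longer one exists.

8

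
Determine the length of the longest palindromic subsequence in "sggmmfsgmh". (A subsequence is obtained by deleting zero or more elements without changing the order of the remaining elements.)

One longest palindromic subsequence is gmmg (positions 3,4,5,8); it reads the same forward and backward, and the interval DP gives dp[1][10] = 4.

4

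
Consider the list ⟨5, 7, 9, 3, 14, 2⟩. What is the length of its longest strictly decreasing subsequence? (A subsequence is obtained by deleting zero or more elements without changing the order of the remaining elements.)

3

Let dp[i] be the longest decreasing subsequence ending at position i. Then dp = [1, 1, 1, 2, 1, 3].
The maximum is 3; one witness is 5, 3, 2 at positions 1,4,6.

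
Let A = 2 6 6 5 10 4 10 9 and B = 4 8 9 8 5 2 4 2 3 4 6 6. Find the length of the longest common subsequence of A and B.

Backtracking the LCS table gives one alignment: 2 (A1,B8) → 6 (A2,B11) → 6 (A3,B12).
So the longest common subsequence has length 3.

3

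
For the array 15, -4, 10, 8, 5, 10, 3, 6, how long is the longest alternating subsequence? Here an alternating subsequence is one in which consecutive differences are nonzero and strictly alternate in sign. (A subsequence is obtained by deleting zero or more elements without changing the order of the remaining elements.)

7

A longest alternating subsequence is 15, -4, 10, 8, 10, 3, 6 (positions 1,2,3,4,6,7,8); its 6 consecutive differences strictly alternate in sign, and length 7 is optimal.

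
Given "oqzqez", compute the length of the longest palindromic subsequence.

3

One longest palindromic subsequence is zez (positions 3,5,6); it reads the same forward and backward, and the interval DP gives dp[1][6] = 3.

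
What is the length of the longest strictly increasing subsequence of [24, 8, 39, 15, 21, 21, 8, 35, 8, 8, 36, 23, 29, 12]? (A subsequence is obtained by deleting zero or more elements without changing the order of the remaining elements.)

One longest increasing subsequence is 8, 15, 21, 35, 36 (positions 2,4,5,8,11), of length 5; no longer one exists.

5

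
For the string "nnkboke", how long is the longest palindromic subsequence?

One longest palindromic subsequence is kok (positions 3,5,6); it reads the same forward and backward, and the interval DP gives dp[1][7] = 3.

3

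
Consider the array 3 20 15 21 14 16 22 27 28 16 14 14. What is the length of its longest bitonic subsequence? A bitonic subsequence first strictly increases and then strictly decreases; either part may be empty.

Let inc[i] be the LIS ending at i and dec[i] the longest strictly decreasing subsequence starting at i. inc = [1, 2, 2, 3, 2, 3, 4, 5, 6, 3, 2, 2], dec = [1, 3, 2, 3, 1, 2, 3, 3, 3, 2, 1, 1].
max_i inc[i]+dec[i]−1 = 8, with one witness 3, 20, 21, 22, 27, 28, 16, 14.

8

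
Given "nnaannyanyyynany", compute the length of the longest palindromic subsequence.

One longest palindromic subsequence is nanyyyynan (positions 2,3,5,7,10,11,12,13,14,15); it reads the same forward and backward, and the interval DP gives dp[1][16] = 10.

10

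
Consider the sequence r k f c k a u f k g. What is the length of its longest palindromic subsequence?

5

Using dp[i][j] = 2 + dp[i+1][j−1] if the ends match, else max(dp[i+1][j], dp[i][j−1]):
dp[1][10] = 5. A witness is kfufk at positions 2,3,7,8,9.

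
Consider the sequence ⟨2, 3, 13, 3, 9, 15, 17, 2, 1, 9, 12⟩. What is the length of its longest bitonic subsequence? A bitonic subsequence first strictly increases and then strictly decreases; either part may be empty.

One longest bitonic subsequence is 2, 3, 13, 15, 17, 2, 1 (positions 1,2,3,6,7,8,9): it rises to 17 then falls. Length 7 is optimal.

7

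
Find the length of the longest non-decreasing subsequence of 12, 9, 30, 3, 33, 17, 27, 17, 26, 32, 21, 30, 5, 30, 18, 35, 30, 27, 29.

7

Let dp[i] be the longest non-decreasing subsequence ending at position i. Then dp = [1, 1, 2, 1, 3, 2, 3, 3, 4, 5, 4, 5, 2, 6, 4, 7, 7, 5, 6].
The maximum is 7; one witness is 12, 17, 17, 26, 30, 30, 35 at positions 1,6,8,9,12,14,16.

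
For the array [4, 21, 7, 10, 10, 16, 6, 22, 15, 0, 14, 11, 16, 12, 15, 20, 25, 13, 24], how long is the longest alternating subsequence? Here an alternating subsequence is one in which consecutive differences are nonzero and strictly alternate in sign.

14

Track the best alternating length ending on an up-step vs a down-step at each position: up/down = 1/1, 2/1, 2/3, 4/3, 4/3, 4/3, 2/5, 6/1, 6/7, 1/7, 8/7, 8/9, 10/7, 10/11, 12/11, 12/7, 12/1, 12/13, 14/13.
The maximum over both is 14; one such subsequence is 4, 21, 7, 10, 6, 22, 0, 14, 11, 16, 12, 15, 13, 24.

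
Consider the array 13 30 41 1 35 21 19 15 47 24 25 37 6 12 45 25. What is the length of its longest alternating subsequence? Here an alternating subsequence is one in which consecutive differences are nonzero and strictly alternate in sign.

11

Track the best alternating length ending on an up-step vs a down-step at each position: up/down = 1/1, 2/1, 2/1, 1/3, 4/3, 4/5, 4/5, 4/5, 6/1, 6/7, 8/7, 8/7, 4/9, 10/9, 10/7, 10/11.
The maximum over both is 11; one such subsequence is 13, 30, 1, 35, 21, 47, 24, 25, 6, 45, 25.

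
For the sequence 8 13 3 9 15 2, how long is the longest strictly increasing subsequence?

3

Let dp[i] be the longest increasing subsequence ending at position i. Then dp = [1, 2, 1, 2, 3, 1].
The maximum is 3; one witness is 8, 13, 15 at positions 1,2,5.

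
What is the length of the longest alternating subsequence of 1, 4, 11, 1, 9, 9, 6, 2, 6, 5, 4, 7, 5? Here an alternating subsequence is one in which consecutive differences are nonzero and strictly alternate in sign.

A longest alternating subsequence is 1, 4, 1, 9, 2, 6, 5, 7, 5 (positions 1,2,4,5,8,9,10,12,13); its 8 consecutive differences strictly alternate in sign, and length 9 is optimal.

9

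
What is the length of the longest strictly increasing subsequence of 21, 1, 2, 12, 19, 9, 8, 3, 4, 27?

Let dp[i] be the longest increasing subsequence ending at position i. Then dp = [1, 1, 2, 3, 4, 3, 3, 3, 4, 5].
The maximum is 5; one witness is 1, 2, 12, 19, 27 at positions 2,3,4,5,10.

5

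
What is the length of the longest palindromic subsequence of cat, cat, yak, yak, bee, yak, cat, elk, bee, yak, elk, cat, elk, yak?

Using dp[i][j] = 2 + dp[i+1][j−1] if the ends match, else max(dp[i+1][j], dp[i][j−1]):
dp[1][14] = 7. A witness is yak cat elk yak elk cat yak at positions 3,7,8,10,11,12,14.

7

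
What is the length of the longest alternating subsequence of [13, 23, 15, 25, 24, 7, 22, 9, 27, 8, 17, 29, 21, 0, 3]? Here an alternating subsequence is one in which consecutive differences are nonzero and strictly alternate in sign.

12

Track the best alternating length ending on an up-step vs a down-step at each position: up/down = 1/1, 2/1, 2/3, 4/1, 4/5, 1/5, 6/5, 6/7, 8/1, 6/9, 10/9, 10/1, 10/11, 1/11, 12/11.
The maximum over both is 12; one such subsequence is 13, 23, 15, 25, 7, 22, 9, 27, 8, 17, 0, 3.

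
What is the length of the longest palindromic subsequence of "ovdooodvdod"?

One longest palindromic subsequence is ovdooodvo (positions 1,2,3,4,5,6,7,8,10); it reads the same forward and backward, and the interval DP gives dp[1][11] = 9.

9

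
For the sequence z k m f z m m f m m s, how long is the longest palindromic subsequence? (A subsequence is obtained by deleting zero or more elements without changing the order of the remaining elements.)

6

One longest palindromic subsequence is mfmmfm (positions 3,4,6,7,8,10); it reads the same forward and backward, and the interval DP gives dp[1][11] = 6.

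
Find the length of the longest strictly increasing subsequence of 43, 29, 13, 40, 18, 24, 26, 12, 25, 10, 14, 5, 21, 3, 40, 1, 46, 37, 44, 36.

6

Let dp[i] be the longest increasing subsequence ending at position i. Then dp = [1, 1, 1, 2, 2, 3, 4, 1, 4, 1, 2, 1, 3, 1, 5, 1, 6, 5, 6, 5].
The maximum is 6; one witness is 13, 18, 24, 26, 40, 46 at positions 3,5,6,7,15,17.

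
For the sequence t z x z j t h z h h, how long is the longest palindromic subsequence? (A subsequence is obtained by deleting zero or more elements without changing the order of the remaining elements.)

5

One longest palindromic subsequence is tzxzt (positions 1,2,3,4,6); it reads the same forward and backward, and the interval DP gives dp[1][10] = 5.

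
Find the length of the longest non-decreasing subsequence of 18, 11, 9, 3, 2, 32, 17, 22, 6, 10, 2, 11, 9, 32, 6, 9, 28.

5

Scanning left to right, the best length ending at each element is: 18→1, 11→1, 9→1, 3→1, 2→1, 32→2, 17→2, 22→3, 6→2, 10→3, 2→2, 11→4, 9→3, 32→5, 6→3, 9→4, 28→5.
So the longest non-decreasing subsequence has length 5, e.g. 3, 6, 10, 11, 32.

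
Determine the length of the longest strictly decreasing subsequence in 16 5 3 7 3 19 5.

One longest decreasing subsequence is 16, 5, 3 (positions 1,2,3), of length 3; no longer one exists.

3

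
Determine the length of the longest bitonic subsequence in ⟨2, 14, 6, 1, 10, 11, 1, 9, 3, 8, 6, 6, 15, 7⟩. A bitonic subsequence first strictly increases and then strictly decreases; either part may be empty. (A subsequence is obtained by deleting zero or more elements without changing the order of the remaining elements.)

7

One longest bitonic subsequence is 2, 6, 10, 11, 9, 8, 7 (positions 1,3,5,6,8,10,14): it rises to 11 then falls. Length 7 is optimal.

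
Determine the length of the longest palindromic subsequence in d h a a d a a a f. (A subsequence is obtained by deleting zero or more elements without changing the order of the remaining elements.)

5

One longest palindromic subsequence is aaaaa (positions 3,4,6,7,8); it reads the same forward and backward, and the interval DP gives dp[1][9] = 5.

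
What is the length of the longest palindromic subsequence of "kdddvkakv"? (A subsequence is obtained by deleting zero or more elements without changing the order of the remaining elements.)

Using dp[i][j] = 2 + dp[i+1][j−1] if the ends match, else max(dp[i+1][j], dp[i][j−1]):
dp[1][9] = 5. A witness is vkakv at positions 5,6,7,8,9.

5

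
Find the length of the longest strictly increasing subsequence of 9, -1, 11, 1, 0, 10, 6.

3

Let dp[i] be the longest increasing subsequence ending at position i. Then dp = [1, 1, 2, 2, 2, 3, 3].
The maximum is 3; one witness is -1, 1, 10 at positions 2,4,6.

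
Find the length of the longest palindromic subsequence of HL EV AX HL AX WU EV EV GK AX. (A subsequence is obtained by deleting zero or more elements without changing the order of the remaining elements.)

5

Using dp[i][j] = 2 + dp[i+1][j−1] if the ends match, else max(dp[i+1][j], dp[i][j−1]):
dp[1][10] = 5. A witness is EV AX HL AX EV at positions 2,3,4,5,8.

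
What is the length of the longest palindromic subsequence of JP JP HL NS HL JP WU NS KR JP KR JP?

7

Using dp[i][j] = 2 + dp[i+1][j−1] if the ends match, else max(dp[i+1][j], dp[i][j−1]):
dp[1][12] = 7. A witness is JP JP NS WU NS JP JP at positions 1,2,4,7,8,10,12.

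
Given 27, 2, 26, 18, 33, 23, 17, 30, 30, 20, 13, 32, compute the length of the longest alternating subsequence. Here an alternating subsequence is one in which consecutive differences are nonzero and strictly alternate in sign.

9

Track the best alternating length ending on an up-step vs a down-step at each position: up/down = 1/1, 1/2, 3/2, 3/4, 5/1, 5/6, 3/6, 7/6, 7/6, 7/8, 3/8, 9/6.
The maximum over both is 9; one such subsequence is 27, 2, 26, 18, 33, 23, 30, 20, 32.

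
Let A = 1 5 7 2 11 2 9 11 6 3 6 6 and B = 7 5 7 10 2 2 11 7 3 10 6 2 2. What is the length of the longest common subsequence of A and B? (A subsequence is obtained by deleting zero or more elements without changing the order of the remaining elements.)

A longest common subsequence is 5, 7, 2, 2, 11, 3, 6 (length 7); the LCS DP confirms no longer common subsequence exists.

7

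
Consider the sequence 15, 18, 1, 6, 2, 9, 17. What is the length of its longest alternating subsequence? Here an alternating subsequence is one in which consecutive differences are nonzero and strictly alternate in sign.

Track the best alternating length ending on an up-step vs a down-step at each position: up/down = 1/1, 2/1, 1/3, 4/3, 4/5, 6/3, 6/3.
The maximum over both is 6; one such subsequence is 15, 18, 1, 6, 2, 9.

6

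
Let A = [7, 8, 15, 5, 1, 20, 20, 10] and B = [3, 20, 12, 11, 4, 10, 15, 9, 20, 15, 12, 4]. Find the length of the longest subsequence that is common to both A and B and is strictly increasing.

2

A longest common strictly increasing subsequence is 15, 20 (length 2); it appears in order in both A and B, and no longer such subsequence exists.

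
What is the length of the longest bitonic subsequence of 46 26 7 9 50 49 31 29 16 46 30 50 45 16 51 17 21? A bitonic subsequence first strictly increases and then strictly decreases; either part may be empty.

Let inc[i] be the LIS ending at i and dec[i] the longest strictly decreasing subsequence starting at i. inc = [1, 1, 1, 2, 3, 3, 3, 3, 3, 4, 4, 5, 5, 3, 6, 4, 5], dec = [4, 2, 1, 1, 5, 4, 3, 2, 1, 3, 2, 3, 2, 1, 2, 1, 1].
max_i inc[i]+dec[i]−1 = 7, with one witness 7, 9, 50, 49, 46, 45, 21.

7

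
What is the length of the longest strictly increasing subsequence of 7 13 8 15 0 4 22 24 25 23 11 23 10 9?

6

One longest increasing subsequence is 7, 13, 15, 22, 24, 25 (positions 1,2,4,7,8,9), of length 6; no longer one exists.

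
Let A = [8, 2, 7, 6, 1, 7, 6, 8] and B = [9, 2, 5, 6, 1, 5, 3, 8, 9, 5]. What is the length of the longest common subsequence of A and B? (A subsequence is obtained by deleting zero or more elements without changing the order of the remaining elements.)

4

Backtracking the LCS table gives one alignment: 2 (A2,B2) → 6 (A4,B4) → 1 (A5,B5) → 8 (A8,B8).
So the longest common subsequence has length 4.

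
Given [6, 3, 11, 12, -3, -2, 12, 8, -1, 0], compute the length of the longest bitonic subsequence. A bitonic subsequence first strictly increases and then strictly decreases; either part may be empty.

5

One longest bitonic subsequence is 6, 11, 12, 8, 0 (positions 1,3,4,8,10): it rises to 12 then falls. Length 5 is optimal.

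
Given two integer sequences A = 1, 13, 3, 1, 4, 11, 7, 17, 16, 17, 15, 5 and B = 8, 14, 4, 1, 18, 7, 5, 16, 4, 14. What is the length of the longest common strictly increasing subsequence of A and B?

3

For each value that appears in both, track the longest common increasing run ending there.
The best achievable length is 3; one witness is 4, 7, 16 (A-positions 5,7,9, B-positions 3,6,8).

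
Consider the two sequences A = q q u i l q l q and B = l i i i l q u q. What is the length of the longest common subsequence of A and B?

A longest common subsequence is ilqq (length 4); the LCS DP confirms no longer common subsequence exists.

4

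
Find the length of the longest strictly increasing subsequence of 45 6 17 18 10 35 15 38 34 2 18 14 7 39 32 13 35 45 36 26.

7

Let dp[i] be the longest increasing subsequence ending at position i. Then dp = [1, 1, 2, 3, 2, 4, 3, 5, 4, 1, 4, 3, 2, 6, 5, 3, 6, 7, 7, 5].
The maximum is 7; one witness is 6, 17, 18, 35, 38, 39, 45 at positions 2,3,4,6,8,14,18.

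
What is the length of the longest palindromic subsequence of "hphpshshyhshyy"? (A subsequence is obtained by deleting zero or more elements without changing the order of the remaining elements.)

7

One longest palindromic subsequence is hshyhsh (positions 6,7,8,9,10,11,12); it reads the same forward and backward, and the interval DP gives dp[1][14] = 7.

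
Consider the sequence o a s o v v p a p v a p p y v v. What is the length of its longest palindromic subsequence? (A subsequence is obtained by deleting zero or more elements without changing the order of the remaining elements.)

Using dp[i][j] = 2 + dp[i+1][j−1] if the ends match, else max(dp[i+1][j], dp[i][j−1]):
dp[1][16] = 9. A witness is vvppappvv at positions 5,6,7,9,11,12,13,15,16.

9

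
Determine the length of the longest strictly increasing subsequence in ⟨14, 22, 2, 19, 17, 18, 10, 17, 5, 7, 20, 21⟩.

5

One longest increasing subsequence is 14, 17, 18, 20, 21 (positions 1,5,6,11,12), of length 5; no longer one exists.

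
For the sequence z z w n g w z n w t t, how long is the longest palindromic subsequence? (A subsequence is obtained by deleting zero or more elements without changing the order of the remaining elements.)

One longest palindromic subsequence is wnznw (positions 3,4,7,8,9); it reads the same forward and backward, and the interval DP gives dp[1][11] = 5.

5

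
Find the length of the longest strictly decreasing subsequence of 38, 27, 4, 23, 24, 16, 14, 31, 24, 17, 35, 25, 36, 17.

5

Scanning left to right, the best length ending at each element is: 38→1, 27→2, 4→3, 23→3, 24→3, 16→4, 14→5, 31→2, 24→3, 17→4, 35→2, 25→3, 36→2, 17→4.
So the longest decreasing subsequence has length 5, e.g. 38, 27, 23, 16, 14.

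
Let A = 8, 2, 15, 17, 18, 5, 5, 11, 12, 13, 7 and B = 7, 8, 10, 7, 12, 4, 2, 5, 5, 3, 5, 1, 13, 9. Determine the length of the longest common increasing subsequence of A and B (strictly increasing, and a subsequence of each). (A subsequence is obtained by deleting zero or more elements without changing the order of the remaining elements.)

A longest common strictly increasing subsequence is 8, 12, 13 (length 3); it appears in order in both A and B, and no longer such subsequence exists.

3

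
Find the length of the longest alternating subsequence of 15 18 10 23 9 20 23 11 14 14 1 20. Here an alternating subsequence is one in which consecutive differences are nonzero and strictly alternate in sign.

Track the best alternating length ending on an up-step vs a down-step at each position: up/down = 1/1, 2/1, 1/3, 4/1, 1/5, 6/5, 6/1, 6/7, 8/7, 8/7, 1/9, 10/7.
The maximum over both is 10; one such subsequence is 15, 18, 10, 23, 9, 20, 11, 14, 1, 20.

10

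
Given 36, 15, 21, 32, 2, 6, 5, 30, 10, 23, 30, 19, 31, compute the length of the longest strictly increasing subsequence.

One longest increasing subsequence is 2, 6, 10, 23, 30, 31 (positions 5,6,9,10,11,13), of length 6; no longer one exists.

6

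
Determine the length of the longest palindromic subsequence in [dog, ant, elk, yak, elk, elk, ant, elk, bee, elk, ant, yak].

One longest palindromic subsequence is yak ant elk bee elk ant yak (positions 4,7,8,9,10,11,12); it reads the same forward and backward, and the interval DP gives dp[1][12] = 7.

7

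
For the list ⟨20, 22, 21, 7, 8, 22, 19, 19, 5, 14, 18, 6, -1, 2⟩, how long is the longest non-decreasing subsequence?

Let dp[i] be the longest non-decreasing subsequence ending at position i. Then dp = [1, 2, 2, 1, 2, 3, 3, 4, 1, 3, 4, 2, 1, 2].
The maximum is 4; one witness is 7, 8, 19, 19 at positions 4,5,7,8.

4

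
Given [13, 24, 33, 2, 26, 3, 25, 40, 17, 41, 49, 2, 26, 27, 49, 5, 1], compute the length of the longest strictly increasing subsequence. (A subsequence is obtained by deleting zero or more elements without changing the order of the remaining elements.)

One longest increasing subsequence is 13, 24, 33, 40, 41, 49 (positions 1,2,3,8,10,11), of length 6; no longer one exists.

6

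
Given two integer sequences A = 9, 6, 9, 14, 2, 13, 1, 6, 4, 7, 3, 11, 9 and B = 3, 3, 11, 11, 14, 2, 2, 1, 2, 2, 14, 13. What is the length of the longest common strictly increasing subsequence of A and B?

2

A longest common strictly increasing subsequence is 3, 11 (length 2); it appears in order in both A and B, and no longer such subsequence exists.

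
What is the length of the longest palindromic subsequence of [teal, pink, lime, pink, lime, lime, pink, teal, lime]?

One longest palindromic subsequence is teal pink lime lime lime pink teal (positions 1,2,3,5,6,7,8); it reads the same forward and backward, and the interval DP gives dp[1][9] = 7.

7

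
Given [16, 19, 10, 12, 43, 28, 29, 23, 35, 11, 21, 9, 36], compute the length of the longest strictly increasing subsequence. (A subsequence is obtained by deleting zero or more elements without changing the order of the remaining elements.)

6

Scanning left to right, the best length ending at each element is: 16→1, 19→2, 10→1, 12→2, 43→3, 28→3, 29→4, 23→3, 35→5, 11→2, 21→3, 9→1, 36→6.
So the longest increasing subsequence has length 6, e.g. 16, 19, 28, 29, 35, 36.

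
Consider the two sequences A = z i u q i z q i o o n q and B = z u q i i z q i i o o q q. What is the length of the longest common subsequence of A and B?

10

A longest common subsequence is zuqizqiooq (length 10); the LCS DP confirms no longer common subsequence exists.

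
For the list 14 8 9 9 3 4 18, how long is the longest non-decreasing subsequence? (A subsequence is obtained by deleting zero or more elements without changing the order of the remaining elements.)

Let dp[i] be the longest non-decreasing subsequence ending at position i. Then dp = [1, 1, 2, 3, 1, 2, 4].
The maximum is 4; one witness is 8, 9, 9, 18 at positions 2,3,4,7.

4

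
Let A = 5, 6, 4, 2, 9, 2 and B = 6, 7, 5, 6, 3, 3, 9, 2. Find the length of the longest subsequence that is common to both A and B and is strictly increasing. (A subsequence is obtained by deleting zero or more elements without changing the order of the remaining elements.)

3

For each value that appears in both, track the longest common increasing run ending there.
The best achievable length is 3; one witness is 5, 6, 9 (A-positions 1,2,5, B-positions 3,4,7).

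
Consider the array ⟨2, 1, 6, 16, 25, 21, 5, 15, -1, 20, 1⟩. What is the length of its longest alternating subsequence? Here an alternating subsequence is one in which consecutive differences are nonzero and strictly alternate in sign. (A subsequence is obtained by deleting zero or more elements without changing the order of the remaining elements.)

8

Track the best alternating length ending on an up-step vs a down-step at each position: up/down = 1/1, 1/2, 3/1, 3/1, 3/1, 3/4, 3/4, 5/4, 1/6, 7/4, 7/8.
The maximum over both is 8; one such subsequence is 2, 1, 6, 5, 15, -1, 20, 1.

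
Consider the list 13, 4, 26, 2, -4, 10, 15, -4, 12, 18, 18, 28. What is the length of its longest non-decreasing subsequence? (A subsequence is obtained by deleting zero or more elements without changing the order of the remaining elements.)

6

Let dp[i] be the longest non-decreasing subsequence ending at position i. Then dp = [1, 1, 2, 1, 1, 2, 3, 2, 3, 4, 5, 6].
The maximum is 6; one witness is 4, 10, 15, 18, 18, 28 at positions 2,6,7,10,11,12.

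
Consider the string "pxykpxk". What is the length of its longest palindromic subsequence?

3

One longest palindromic subsequence is kxk (positions 4,6,7); it reads the same forward and backward, and the interval DP gives dp[1][7] = 3.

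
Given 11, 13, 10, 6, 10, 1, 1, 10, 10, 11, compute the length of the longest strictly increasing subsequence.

3

Let dp[i] be the longest increasing subsequence ending at position i. Then dp = [1, 2, 1, 1, 2, 1, 1, 2, 2, 3].
The maximum is 3; one witness is 6, 10, 11 at positions 4,5,10.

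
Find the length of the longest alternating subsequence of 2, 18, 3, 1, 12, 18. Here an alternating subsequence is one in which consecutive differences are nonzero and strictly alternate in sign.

4

Track the best alternating length ending on an up-step vs a down-step at each position: up/down = 1/1, 2/1, 2/3, 1/3, 4/3, 4/1.
The maximum over both is 4; one such subsequence is 2, 18, 3, 12.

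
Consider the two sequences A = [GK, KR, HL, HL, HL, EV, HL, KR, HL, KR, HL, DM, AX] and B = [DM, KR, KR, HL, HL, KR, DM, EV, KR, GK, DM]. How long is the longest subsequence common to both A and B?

6

Backtracking the LCS table gives one alignment: KR (A2,B3) → HL (A3,B4) → HL (A4,B5) → EV (A6,B8) → KR (A8,B9) → DM (A12,B11).
So the longest common subsequence has length 6.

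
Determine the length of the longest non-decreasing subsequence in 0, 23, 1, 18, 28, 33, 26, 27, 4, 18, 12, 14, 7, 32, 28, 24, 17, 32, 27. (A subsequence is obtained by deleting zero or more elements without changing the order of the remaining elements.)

One longest non-decreasing subsequence is 0, 1, 18, 26, 27, 32, 32 (positions 1,3,4,7,8,14,18), of length 7; no longer one exists.

7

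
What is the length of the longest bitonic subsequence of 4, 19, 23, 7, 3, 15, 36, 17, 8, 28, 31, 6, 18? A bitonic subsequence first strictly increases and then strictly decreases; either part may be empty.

One longest bitonic subsequence is 4, 19, 23, 36, 17, 8, 6 (positions 1,2,3,7,8,9,12): it rises to 36 then falls. Length 7 is optimal.

7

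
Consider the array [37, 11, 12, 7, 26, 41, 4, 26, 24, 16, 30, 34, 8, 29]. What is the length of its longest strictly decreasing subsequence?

5

Let dp[i] be the longest decreasing subsequence ending at position i. Then dp = [1, 2, 2, 3, 2, 1, 4, 2, 3, 4, 2, 2, 5, 3].
The maximum is 5; one witness is 37, 26, 24, 16, 8 at positions 1,5,9,10,13.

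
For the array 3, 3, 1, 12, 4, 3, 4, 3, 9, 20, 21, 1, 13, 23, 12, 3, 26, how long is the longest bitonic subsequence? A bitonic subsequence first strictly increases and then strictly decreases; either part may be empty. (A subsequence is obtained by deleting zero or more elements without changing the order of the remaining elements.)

One longest bitonic subsequence is 1, 3, 4, 9, 20, 21, 13, 12, 3 (positions 3,6,7,9,10,11,13,15,16): it rises to 21 then falls. Length 9 is optimal.

9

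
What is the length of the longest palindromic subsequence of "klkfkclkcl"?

7

One longest palindromic subsequence is klkfklk (positions 1,2,3,4,5,7,8); it reads the same forward and backward, and the interval DP gives dp[1][10] = 7.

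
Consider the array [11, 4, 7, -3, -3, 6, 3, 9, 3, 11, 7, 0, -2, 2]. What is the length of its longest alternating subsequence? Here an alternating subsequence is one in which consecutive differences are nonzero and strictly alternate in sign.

Track the best alternating length ending on an up-step vs a down-step at each position: up/down = 1/1, 1/2, 3/2, 1/4, 1/4, 5/4, 5/6, 7/2, 5/8, 9/1, 9/10, 5/10, 5/10, 11/10.
The maximum over both is 11; one such subsequence is 11, 4, 7, -3, 6, 3, 9, 3, 11, 0, 2.

11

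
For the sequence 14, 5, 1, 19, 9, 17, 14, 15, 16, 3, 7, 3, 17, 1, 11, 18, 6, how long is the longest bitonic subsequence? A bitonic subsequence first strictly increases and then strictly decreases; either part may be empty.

8

Let inc[i] be the LIS ending at i and dec[i] the longest strictly decreasing subsequence starting at i. inc = [1, 1, 1, 2, 2, 3, 3, 4, 5, 2, 3, 2, 6, 1, 4, 7, 3], dec = [5, 3, 1, 6, 4, 5, 4, 4, 4, 2, 3, 2, 3, 1, 2, 2, 1].
max_i inc[i]+dec[i]−1 = 8, with one witness 5, 9, 14, 15, 16, 7, 3, 1.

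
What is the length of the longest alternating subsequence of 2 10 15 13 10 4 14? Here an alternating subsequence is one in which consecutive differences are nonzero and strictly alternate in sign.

4

Track the best alternating length ending on an up-step vs a down-step at each position: up/down = 1/1, 2/1, 2/1, 2/3, 2/3, 2/3, 4/3.
The maximum over both is 4; one such subsequence is 2, 15, 13, 14.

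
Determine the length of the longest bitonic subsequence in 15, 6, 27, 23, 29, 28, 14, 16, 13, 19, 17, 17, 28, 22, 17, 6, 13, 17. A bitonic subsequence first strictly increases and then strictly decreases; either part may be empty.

8

One longest bitonic subsequence is 6, 14, 16, 19, 28, 22, 17, 13 (positions 2,7,8,10,13,14,15,17): it rises to 28 then falls. Length 8 is optimal.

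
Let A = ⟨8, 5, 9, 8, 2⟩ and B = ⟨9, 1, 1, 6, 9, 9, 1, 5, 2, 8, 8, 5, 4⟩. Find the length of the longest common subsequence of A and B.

Backtracking the LCS table gives one alignment: 8 (A1,B11) → 5 (A2,B12).
So the longest common subsequence has length 2.

2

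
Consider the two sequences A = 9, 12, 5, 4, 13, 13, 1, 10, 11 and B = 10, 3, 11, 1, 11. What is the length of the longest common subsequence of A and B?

Backtracking the LCS table gives one alignment: 1 (A7,B4) → 11 (A9,B5).
So the longest common subsequence has length 2.

2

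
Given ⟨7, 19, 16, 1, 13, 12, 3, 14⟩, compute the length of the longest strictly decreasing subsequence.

One longest decreasing subsequence is 19, 16, 13, 12, 3 (positions 2,3,5,6,7), of length 5; no longer one exists.

5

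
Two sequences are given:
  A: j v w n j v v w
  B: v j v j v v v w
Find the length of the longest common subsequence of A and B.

Backtracking the LCS table gives one alignment: j (A1,B2) → v (A2,B3) → j (A5,B4) → v (A6,B6) → v (A7,B7) → w (A8,B8).
So the longest common subsequence has length 6.

6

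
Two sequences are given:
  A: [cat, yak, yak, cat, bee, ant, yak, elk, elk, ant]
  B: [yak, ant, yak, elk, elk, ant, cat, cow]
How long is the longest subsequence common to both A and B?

6

Backtracking the LCS table gives one alignment: yak (A3,B1) → ant (A6,B2) → yak (A7,B3) → elk (A8,B4) → elk (A9,B5) → ant (A10,B6).
So the longest common subsequence has length 6.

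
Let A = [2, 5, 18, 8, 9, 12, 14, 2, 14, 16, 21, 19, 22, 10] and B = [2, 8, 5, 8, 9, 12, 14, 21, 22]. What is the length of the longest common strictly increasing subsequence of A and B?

8

A longest common strictly increasing subsequence is 2, 5, 8, 9, 12, 14, 21, 22 (length 8); it appears in order in both A and B, and no longer such subsequence exists.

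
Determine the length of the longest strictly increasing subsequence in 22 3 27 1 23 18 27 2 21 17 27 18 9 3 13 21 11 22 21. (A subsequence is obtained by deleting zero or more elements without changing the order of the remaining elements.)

Let dp[i] be the longest increasing subsequence ending at position i. Then dp = [1, 1, 2, 1, 2, 2, 3, 2, 3, 3, 4, 4, 3, 3, 4, 5, 4, 6, 5].
The maximum is 6; one witness is 1, 2, 17, 18, 21, 22 at positions 4,8,10,12,16,18.

6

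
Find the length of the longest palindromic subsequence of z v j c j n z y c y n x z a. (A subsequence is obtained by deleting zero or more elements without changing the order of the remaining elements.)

7

One longest palindromic subsequence is znycynz (positions 1,6,8,9,10,11,13); it reads the same forward and backward, and the interval DP gives dp[1][14] = 7.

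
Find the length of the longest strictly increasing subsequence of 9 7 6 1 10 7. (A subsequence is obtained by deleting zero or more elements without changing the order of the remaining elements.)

2

One longest increasing subsequence is 9, 10 (positions 1,5), of length 2; no longer one exists.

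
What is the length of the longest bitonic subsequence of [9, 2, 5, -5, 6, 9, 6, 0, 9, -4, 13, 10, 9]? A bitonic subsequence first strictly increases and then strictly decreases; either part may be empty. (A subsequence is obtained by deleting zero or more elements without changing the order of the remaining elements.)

One longest bitonic subsequence is 2, 5, 6, 9, 6, 0, -4 (positions 2,3,5,6,7,8,10): it rises to 9 then falls. Length 7 is optimal.

7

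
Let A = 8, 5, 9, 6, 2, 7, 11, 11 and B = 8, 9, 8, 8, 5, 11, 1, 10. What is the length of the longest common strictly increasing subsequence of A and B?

3

A longest common strictly increasing subsequence is 8, 9, 11 (length 3); it appears in order in both A and B, and no longer such subsequence exists.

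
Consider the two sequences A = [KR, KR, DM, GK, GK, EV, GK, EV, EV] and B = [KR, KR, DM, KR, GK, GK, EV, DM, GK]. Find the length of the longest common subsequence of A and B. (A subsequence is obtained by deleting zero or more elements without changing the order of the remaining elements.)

A longest common subsequence is KR, KR, DM, GK, GK, EV, GK (length 7); the LCS DP confirms no longer common subsequence exists.

7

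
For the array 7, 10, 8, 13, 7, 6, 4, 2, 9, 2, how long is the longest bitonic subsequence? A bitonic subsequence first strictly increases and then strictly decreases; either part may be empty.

7

Let inc[i] be the LIS ending at i and dec[i] the longest strictly decreasing subsequence starting at i. inc = [1, 2, 2, 3, 1, 1, 1, 1, 3, 1], dec = [4, 6, 5, 5, 4, 3, 2, 1, 2, 1].
max_i inc[i]+dec[i]−1 = 7, with one witness 7, 10, 8, 7, 6, 4, 2.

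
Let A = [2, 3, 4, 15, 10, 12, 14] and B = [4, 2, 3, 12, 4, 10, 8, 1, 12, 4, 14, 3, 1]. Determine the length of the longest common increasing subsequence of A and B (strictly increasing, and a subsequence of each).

6

A longest common strictly increasing subsequence is 2, 3, 4, 10, 12, 14 (length 6); it appears in order in both A and B, and no longer such subsequence exists.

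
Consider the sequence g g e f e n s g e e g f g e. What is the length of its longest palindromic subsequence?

9

One longest palindromic subsequence is ggeegeegg (positions 1,2,3,5,8,9,10,11,13); it reads the same forward and backward, and the interval DP gives dp[1][14] = 9.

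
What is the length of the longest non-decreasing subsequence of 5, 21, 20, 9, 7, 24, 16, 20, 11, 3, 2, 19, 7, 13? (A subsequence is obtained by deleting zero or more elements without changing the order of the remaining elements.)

4

Scanning left to right, the best length ending at each element is: 5→1, 21→2, 20→2, 9→2, 7→2, 24→3, 16→3, 20→4, 11→3, 3→1, 2→1, 19→4, 7→3, 13→4.
So the longest non-decreasing subsequence has length 4, e.g. 5, 9, 16, 20.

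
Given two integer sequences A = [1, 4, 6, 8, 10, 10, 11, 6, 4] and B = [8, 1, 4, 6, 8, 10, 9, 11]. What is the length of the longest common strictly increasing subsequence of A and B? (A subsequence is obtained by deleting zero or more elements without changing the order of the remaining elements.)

For each value that appears in both, track the longest common increasing run ending there.
The best achievable length is 6; one witness is 1, 4, 6, 8, 10, 11 (A-positions 1,2,3,4,5,7, B-positions 2,3,4,5,6,8).

6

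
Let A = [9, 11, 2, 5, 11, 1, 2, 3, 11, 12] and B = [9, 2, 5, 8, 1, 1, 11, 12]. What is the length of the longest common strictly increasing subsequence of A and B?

For each value that appears in both, track the longest common increasing run ending there.
The best achievable length is 4; one witness is 2, 5, 11, 12 (A-positions 3,4,5,10, B-positions 2,3,7,8).

4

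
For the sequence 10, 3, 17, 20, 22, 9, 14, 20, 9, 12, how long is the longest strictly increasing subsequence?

4

Let dp[i] be the longest increasing subsequence ending at position i. Then dp = [1, 1, 2, 3, 4, 2, 3, 4, 2, 3].
The maximum is 4; one witness is 10, 17, 20, 22 at positions 1,3,4,5.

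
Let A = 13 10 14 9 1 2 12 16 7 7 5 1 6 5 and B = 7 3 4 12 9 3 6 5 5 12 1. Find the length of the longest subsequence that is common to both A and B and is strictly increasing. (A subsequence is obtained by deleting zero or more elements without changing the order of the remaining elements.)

2

A longest common strictly increasing subsequence is 9, 12 (length 2); it appears in order in both A and B, and no longer such subsequence exists.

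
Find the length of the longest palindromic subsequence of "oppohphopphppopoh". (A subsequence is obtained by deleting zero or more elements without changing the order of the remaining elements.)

One longest palindromic subsequence is opophpphpopo (positions 1,2,4,6,7,9,10,11,13,14,15,16); it reads the same forward and backward, and the interval DP gives dp[1][17] = 12.

12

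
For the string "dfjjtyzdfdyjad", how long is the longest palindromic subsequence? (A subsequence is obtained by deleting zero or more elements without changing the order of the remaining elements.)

9

One longest palindromic subsequence is djydfdyjd (positions 1,4,6,8,9,10,11,12,14); it reads the same forward and backward, and the interval DP gives dp[1][14] = 9.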